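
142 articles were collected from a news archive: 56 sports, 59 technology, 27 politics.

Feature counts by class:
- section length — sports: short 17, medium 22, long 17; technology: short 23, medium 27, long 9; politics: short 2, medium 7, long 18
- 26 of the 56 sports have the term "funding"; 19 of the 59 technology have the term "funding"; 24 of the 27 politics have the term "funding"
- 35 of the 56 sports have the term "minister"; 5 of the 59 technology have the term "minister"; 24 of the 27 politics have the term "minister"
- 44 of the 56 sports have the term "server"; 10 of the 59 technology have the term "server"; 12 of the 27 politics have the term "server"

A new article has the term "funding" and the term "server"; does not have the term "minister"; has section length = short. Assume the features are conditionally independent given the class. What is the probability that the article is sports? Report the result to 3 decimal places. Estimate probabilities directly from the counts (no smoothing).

0.653

sports: (56/142) × (17/56) × (26/56) × (21/56) × (44/56) ≈ 0.0163773
technology: (59/142) × (23/59) × (19/59) × (54/59) × (10/59) ≈ 0.00809153
politics: (27/142) × (2/27) × (24/27) × (3/27) × (12/27) ≈ 0.00061825
P(sports | x) = 0.0163773 / 0.02508708 ≈ 0.653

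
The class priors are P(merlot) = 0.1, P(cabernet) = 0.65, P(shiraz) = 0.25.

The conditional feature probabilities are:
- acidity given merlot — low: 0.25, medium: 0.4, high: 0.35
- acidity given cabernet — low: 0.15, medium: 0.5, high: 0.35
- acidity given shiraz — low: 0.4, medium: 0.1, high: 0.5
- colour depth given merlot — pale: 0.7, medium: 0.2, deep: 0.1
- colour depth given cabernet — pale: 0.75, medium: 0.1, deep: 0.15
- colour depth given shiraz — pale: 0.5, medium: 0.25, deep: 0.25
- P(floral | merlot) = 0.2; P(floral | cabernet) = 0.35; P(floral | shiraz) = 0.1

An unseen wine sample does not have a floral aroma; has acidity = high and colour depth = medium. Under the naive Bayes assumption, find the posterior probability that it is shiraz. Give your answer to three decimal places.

0.580

merlot: 0.1 × 0.35 × 0.2 × (1−0.2) = 0.0056
cabernet: 0.65 × 0.35 × 0.1 × (1−0.35) = 0.0147875
shiraz: 0.25 × 0.5 × 0.25 × (1−0.1) = 0.028125
P(shiraz | x) = 0.028125 / 0.0485125 ≈ 0.580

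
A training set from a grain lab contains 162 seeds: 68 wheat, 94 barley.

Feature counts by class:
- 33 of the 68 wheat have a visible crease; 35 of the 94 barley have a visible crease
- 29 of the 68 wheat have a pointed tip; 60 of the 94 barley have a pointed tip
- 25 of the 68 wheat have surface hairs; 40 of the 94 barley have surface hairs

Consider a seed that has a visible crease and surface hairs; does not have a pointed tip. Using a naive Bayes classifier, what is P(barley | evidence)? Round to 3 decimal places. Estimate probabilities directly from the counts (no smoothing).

wheat: (68/162) × (33/68) × (39/68) × (25/68) ≈ 0.0429522
barley: (94/162) × (35/94) × (34/94) × (40/94) ≈ 0.0332534
P(barley | x) = 0.0332534 / 0.0762056 ≈ 0.436

0.436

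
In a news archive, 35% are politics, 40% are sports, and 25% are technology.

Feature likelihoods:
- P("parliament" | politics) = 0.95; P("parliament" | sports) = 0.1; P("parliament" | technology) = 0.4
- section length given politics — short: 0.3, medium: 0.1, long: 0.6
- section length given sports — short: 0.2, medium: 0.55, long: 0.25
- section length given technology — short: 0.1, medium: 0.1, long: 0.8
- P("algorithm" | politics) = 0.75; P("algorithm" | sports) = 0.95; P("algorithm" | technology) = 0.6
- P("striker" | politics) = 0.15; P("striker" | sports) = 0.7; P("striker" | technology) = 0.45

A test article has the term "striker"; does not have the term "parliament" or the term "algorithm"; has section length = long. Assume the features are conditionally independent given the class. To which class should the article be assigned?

politics: 0.35 × (1−0.95) × 0.6 × (1−0.75) × 0.15 = 0.00039375
sports: 0.4 × (1−0.1) × 0.25 × (1−0.95) × 0.7 = 0.00315
technology: 0.25 × (1−0.4) × 0.8 × (1−0.6) × 0.45 = 0.0216
Highest score → technology.

technology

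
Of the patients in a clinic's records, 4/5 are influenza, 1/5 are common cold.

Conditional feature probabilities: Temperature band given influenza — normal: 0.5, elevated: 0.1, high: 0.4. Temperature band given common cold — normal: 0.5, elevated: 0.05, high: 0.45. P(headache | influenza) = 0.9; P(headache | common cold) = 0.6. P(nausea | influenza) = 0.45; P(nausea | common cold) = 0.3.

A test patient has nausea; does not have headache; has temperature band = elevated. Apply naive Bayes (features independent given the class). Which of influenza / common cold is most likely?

influenza

influenza: 0.8 × 0.1 × (1−0.9) × 0.45 = 0.0036
common cold: 0.2 × 0.05 × (1−0.6) × 0.3 = 0.0012
Highest score → influenza.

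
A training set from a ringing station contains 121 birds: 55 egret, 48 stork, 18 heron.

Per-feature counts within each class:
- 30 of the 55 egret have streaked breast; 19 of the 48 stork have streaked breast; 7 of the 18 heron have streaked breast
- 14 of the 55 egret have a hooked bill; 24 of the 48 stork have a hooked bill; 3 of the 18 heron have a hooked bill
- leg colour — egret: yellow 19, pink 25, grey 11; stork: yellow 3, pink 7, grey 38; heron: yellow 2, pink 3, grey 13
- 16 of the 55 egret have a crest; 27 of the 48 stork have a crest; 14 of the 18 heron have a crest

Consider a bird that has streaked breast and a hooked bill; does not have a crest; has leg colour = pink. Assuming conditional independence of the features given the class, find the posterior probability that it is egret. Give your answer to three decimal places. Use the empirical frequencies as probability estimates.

egret: (55/121) × (30/55) × (14/55) × (25/55) × (39/55) ≈ 0.0203414
stork: (48/121) × (19/48) × (24/48) × (7/48) × (21/48) ≈ 0.00500925
heron: (18/121) × (7/18) × (3/18) × (3/18) × (4/18) ≈ 0.000357106
P(egret | x) = 0.0203414 / 0.025707756 ≈ 0.791

0.791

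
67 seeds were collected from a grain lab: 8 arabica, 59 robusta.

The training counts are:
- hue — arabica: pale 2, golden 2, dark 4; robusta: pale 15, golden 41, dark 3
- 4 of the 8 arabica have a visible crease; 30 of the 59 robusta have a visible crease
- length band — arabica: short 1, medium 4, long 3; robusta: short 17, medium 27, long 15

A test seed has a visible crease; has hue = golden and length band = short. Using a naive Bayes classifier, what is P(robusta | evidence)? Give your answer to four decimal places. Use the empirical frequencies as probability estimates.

arabica: (8/67) × (2/8) × (4/8) × (1/8) ≈ 0.00186567
robusta: (59/67) × (41/59) × (30/59) × (17/59) ≈ 0.0896551
P(robusta | x) = 0.0896551 / 0.09152077 ≈ 0.9796

0.9796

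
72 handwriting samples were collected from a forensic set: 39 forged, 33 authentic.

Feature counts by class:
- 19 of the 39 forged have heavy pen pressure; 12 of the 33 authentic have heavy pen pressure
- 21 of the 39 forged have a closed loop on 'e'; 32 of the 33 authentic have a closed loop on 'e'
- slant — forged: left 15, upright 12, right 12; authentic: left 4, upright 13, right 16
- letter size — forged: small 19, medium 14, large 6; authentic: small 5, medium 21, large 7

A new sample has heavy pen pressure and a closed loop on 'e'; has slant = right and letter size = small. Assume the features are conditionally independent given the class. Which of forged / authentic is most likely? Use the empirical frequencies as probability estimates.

forged: (39/72) × (19/39) × (21/39) × (12/39) × (19/39) ≈ 0.0213001
authentic: (33/72) × (12/33) × (32/33) × (16/33) × (5/33) ≈ 0.0118726
Highest score → forged.

forged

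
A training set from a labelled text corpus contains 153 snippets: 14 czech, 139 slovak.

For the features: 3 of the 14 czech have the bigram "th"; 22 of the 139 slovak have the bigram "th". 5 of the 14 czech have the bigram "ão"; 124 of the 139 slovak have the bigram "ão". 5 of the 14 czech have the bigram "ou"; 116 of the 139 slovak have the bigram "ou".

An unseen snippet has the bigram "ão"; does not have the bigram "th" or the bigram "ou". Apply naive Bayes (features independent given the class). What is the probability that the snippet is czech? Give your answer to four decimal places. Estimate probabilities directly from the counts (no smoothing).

czech: (14/153) × (11/14) × (5/14) × (9/14) ≈ 0.0165066
slovak: (139/153) × (117/139) × (124/139) × (23/139) ≈ 0.112879
P(czech | x) = 0.0165066 / 0.1293856 ≈ 0.1276

0.1276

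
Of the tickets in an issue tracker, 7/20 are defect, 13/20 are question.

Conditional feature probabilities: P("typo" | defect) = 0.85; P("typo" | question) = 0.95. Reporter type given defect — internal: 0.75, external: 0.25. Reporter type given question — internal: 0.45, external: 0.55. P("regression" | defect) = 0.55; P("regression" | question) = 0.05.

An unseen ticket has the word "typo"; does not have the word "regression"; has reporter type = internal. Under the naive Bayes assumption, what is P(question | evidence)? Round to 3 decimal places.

0.724

defect: 0.35 × 0.85 × 0.75 × (1−0.55) = 0.10040625
question: 0.65 × 0.95 × 0.45 × (1−0.05) = 0.26398125
P(question | x) = 0.26398125 / 0.3643875 ≈ 0.724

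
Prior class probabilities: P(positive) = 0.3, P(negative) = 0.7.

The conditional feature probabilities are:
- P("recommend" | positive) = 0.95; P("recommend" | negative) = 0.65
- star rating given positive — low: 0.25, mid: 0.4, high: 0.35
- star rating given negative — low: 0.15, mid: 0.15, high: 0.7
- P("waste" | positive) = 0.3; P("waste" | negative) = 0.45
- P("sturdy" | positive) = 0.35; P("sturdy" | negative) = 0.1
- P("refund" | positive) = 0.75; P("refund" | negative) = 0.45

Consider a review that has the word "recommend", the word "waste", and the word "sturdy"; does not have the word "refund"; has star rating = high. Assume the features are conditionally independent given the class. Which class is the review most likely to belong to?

negative

positive: 0.3 × 0.95 × 0.35 × 0.3 × 0.35 × (1−0.75) = 0.0026184375
negative: 0.7 × 0.65 × 0.7 × 0.45 × 0.1 × (1−0.45) = 0.007882875
Highest score → negative.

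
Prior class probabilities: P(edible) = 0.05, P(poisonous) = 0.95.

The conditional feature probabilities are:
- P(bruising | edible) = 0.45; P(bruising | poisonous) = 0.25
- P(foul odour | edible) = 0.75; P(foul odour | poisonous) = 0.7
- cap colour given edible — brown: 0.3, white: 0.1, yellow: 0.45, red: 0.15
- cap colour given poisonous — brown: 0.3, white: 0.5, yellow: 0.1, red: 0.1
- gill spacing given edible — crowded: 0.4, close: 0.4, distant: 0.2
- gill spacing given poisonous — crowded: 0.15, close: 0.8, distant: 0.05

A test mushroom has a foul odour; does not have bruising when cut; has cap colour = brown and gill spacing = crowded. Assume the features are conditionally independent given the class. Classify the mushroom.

poisonous

edible: 0.05 × (1−0.45) × 0.75 × 0.3 × 0.4 = 0.002475
poisonous: 0.95 × (1−0.25) × 0.7 × 0.3 × 0.15 = 0.02244375
Highest score → poisonous.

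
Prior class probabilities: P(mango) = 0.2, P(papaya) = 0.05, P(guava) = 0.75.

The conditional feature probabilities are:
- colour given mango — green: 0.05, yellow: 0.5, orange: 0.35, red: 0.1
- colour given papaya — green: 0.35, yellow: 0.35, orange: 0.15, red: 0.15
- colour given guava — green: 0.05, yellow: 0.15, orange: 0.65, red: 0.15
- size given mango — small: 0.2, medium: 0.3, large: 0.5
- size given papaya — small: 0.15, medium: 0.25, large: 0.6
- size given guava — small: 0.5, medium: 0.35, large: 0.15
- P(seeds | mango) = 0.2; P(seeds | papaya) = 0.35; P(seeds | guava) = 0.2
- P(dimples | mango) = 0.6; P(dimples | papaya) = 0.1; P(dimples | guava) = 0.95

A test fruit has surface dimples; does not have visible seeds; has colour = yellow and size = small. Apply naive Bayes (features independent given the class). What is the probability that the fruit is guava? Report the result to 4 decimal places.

mango: 0.2 × 0.5 × 0.2 × (1−0.2) × 0.6 = 0.0096
papaya: 0.05 × 0.35 × 0.15 × (1−0.35) × 0.1 = 0.000170625
guava: 0.75 × 0.15 × 0.5 × (1−0.2) × 0.95 = 0.04275
P(guava | x) = 0.04275 / 0.052520625 ≈ 0.8140

0.8140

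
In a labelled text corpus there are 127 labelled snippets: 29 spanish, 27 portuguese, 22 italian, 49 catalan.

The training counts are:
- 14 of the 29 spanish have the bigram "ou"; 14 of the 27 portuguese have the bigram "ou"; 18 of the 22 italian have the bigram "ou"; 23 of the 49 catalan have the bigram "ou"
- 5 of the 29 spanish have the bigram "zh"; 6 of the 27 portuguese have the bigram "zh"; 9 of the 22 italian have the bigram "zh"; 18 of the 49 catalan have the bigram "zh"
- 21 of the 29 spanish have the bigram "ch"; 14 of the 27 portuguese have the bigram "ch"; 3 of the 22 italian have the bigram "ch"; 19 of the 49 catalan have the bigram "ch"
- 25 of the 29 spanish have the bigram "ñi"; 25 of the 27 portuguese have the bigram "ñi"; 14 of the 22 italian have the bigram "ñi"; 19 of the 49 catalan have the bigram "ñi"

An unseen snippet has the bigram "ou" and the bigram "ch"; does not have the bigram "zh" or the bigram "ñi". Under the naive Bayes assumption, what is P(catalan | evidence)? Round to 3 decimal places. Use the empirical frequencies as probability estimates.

0.622

spanish: (29/127) × (14/29) × (24/29) × (21/29) × (4/29) ≈ 0.00911215
portuguese: (27/127) × (14/27) × (21/27) × (14/27) × (2/27) ≈ 0.00329314
italian: (22/127) × (18/22) × (13/22) × (3/22) × (8/22) ≈ 0.00415294
catalan: (49/127) × (23/49) × (31/49) × (19/49) × (30/49) ≈ 0.0272002
P(catalan | x) = 0.0272002 / 0.04375843 ≈ 0.622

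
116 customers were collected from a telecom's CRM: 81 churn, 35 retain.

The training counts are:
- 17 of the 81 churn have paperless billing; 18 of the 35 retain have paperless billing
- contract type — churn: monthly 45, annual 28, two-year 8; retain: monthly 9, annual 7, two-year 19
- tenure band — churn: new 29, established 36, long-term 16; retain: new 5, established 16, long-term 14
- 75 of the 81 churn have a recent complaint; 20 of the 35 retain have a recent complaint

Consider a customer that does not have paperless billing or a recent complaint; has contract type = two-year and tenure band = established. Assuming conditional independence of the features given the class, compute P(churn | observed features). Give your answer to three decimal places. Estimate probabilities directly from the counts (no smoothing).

0.103

churn: (81/116) × (64/81) × (8/81) × (36/81) × (6/81) ≈ 0.00179395
retain: (35/116) × (17/35) × (19/35) × (16/35) × (15/35) ≈ 0.0155866
P(churn | x) = 0.00179395 / 0.01738055 ≈ 0.103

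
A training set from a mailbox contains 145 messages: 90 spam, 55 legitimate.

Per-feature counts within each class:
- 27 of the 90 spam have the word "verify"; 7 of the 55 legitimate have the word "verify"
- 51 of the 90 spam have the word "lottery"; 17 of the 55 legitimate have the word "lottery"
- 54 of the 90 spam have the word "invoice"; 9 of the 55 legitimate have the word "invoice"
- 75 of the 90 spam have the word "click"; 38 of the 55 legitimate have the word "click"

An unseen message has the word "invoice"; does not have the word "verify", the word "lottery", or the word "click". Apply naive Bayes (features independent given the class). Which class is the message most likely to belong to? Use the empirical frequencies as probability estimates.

spam: (90/145) × (63/90) × (39/90) × (54/90) × (15/90) ≈ 0.0188276
legitimate: (55/145) × (48/55) × (38/55) × (9/55) × (17/55) ≈ 0.0115681
Highest score → spam.

spam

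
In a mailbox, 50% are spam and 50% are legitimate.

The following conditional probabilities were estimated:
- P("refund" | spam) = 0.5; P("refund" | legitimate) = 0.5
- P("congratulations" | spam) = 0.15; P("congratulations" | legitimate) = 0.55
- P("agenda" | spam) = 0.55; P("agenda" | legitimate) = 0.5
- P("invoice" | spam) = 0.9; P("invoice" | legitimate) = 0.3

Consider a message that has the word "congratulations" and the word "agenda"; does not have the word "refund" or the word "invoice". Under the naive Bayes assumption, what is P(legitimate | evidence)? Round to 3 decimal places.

spam: 0.5 × (1−0.5) × 0.15 × 0.55 × (1−0.9) = 0.0020625
legitimate: 0.5 × (1−0.5) × 0.55 × 0.5 × (1−0.3) = 0.048125
P(legitimate | x) = 0.048125 / 0.0501875 ≈ 0.959

0.959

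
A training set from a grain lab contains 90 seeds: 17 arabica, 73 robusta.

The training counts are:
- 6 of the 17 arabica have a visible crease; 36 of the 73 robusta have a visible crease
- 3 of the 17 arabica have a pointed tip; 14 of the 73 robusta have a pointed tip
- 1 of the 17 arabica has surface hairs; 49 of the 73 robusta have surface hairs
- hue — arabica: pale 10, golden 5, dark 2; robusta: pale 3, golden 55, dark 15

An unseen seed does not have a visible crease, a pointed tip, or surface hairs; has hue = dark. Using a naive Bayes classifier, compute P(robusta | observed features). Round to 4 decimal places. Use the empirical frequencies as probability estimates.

0.6682

arabica: (17/90) × (11/17) × (14/17) × (16/17) × (2/17) ≈ 0.011145
robusta: (73/90) × (37/73) × (59/73) × (24/73) × (15/73) ≈ 0.0224463
P(robusta | x) = 0.0224463 / 0.0335913 ≈ 0.6682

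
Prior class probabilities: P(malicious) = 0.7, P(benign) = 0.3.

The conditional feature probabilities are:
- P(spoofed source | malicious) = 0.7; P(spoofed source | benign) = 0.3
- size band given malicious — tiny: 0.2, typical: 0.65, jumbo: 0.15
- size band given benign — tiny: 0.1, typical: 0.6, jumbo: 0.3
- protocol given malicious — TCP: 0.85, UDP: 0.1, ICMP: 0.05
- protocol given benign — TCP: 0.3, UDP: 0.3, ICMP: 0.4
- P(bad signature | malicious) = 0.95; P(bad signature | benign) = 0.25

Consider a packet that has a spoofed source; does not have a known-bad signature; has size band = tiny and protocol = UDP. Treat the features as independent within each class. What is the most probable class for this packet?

malicious: 0.7 × 0.7 × 0.2 × 0.1 × (1−0.95) = 0.00049
benign: 0.3 × 0.3 × 0.1 × 0.3 × (1−0.25) = 0.002025
Highest score → benign.

benign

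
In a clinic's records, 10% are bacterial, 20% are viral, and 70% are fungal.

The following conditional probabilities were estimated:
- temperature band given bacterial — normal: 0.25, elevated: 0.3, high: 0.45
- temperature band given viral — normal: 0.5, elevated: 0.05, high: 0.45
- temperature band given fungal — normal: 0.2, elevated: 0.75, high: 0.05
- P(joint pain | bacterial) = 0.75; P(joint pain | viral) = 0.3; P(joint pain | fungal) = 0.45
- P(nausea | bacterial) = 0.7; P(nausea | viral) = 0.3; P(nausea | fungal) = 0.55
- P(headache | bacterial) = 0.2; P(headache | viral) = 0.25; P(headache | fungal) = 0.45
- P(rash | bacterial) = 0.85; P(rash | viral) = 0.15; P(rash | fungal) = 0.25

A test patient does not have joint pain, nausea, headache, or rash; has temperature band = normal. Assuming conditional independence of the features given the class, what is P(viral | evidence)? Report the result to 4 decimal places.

bacterial: 0.1 × 0.25 × (1−0.75) × (1−0.7) × (1−0.2) × (1−0.85) = 0.000225
viral: 0.2 × 0.5 × (1−0.3) × (1−0.3) × (1−0.25) × (1−0.15) = 0.0312375
fungal: 0.7 × 0.2 × (1−0.45) × (1−0.55) × (1−0.45) × (1−0.25) = 0.014293125
P(viral | x) = 0.0312375 / 0.045755625 ≈ 0.6827

0.6827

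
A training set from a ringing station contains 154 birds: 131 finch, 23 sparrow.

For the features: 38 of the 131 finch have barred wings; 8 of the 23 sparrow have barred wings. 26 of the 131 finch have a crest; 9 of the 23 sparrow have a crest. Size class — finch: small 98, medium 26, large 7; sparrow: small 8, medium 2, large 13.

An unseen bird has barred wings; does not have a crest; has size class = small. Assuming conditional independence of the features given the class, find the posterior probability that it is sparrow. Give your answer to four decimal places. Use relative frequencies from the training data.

0.0692

finch: (131/154) × (38/131) × (105/131) × (98/131) ≈ 0.147957
sparrow: (23/154) × (8/23) × (14/23) × (8/23) ≈ 0.0109985
P(sparrow | x) = 0.0109985 / 0.1589555 ≈ 0.0692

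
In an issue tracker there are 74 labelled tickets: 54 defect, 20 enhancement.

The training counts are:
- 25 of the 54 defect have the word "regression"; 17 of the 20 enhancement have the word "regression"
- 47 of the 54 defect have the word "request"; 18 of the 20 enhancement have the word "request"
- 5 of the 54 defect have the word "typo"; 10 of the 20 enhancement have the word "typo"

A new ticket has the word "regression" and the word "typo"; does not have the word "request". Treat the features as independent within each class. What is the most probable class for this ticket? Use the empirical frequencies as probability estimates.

defect: (54/74) × (25/54) × (7/54) × (5/54) ≈ 0.00405498
enhancement: (20/74) × (17/20) × (2/20) × (10/20) ≈ 0.0114865
Highest score → enhancement.

enhancement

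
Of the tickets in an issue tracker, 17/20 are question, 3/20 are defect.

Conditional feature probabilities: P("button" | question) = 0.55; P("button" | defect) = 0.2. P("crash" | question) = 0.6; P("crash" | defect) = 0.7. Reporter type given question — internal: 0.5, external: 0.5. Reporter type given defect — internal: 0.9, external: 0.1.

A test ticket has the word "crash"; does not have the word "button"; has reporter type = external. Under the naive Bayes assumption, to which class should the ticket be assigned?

question

question: 0.85 × (1−0.55) × 0.6 × 0.5 = 0.11475
defect: 0.15 × (1−0.2) × 0.7 × 0.1 = 0.0084
Highest score → question.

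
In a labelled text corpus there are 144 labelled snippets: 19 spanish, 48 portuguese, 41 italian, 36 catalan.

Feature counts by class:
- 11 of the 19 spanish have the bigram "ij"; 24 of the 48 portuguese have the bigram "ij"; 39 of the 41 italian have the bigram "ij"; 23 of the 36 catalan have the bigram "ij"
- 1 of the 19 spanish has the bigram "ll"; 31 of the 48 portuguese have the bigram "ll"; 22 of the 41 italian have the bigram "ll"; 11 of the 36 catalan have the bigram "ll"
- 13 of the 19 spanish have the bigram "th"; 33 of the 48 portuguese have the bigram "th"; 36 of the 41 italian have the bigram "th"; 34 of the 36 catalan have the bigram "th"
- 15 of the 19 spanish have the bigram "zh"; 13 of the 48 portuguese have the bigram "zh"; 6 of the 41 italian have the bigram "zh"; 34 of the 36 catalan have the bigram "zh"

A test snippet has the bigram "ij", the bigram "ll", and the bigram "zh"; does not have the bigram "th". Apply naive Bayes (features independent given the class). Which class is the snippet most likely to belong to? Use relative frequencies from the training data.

portuguese

spanish: (19/144) × (11/19) × (1/19) × (6/19) × (15/19) ≈ 0.00100233
portuguese: (48/144) × (24/48) × (31/48) × (15/48) × (13/48) ≈ 0.00911006
italian: (41/144) × (39/41) × (22/41) × (5/41) × (6/41) ≈ 0.00259355
catalan: (36/144) × (23/36) × (11/36) × (2/36) × (34/36) ≈ 0.0025607
Highest score → portuguese.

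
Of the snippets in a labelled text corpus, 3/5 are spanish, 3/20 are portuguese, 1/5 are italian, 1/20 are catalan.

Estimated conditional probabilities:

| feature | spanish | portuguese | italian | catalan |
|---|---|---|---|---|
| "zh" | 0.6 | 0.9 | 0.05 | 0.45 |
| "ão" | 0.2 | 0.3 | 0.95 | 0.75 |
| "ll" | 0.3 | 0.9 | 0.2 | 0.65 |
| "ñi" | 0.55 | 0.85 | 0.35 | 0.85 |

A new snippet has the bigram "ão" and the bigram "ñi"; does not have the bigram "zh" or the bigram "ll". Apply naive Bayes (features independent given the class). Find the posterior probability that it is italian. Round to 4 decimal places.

0.6691

spanish: 0.6 × (1−0.6) × 0.2 × (1−0.3) × 0.55 = 0.01848
portuguese: 0.15 × (1−0.9) × 0.3 × (1−0.9) × 0.85 = 0.0003825
italian: 0.2 × (1−0.05) × 0.95 × (1−0.2) × 0.35 = 0.05054
catalan: 0.05 × (1−0.45) × 0.75 × (1−0.65) × 0.85 = 0.0061359375
P(italian | x) = 0.05054 / 0.0755384375 ≈ 0.6691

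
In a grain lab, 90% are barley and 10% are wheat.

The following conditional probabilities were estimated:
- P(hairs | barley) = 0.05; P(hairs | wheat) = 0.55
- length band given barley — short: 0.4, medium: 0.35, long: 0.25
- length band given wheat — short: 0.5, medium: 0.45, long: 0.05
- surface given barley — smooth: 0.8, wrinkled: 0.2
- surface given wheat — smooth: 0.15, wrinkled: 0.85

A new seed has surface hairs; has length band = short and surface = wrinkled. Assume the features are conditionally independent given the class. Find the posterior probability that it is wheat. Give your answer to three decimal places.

barley: 0.9 × 0.05 × 0.4 × 0.2 = 0.0036
wheat: 0.1 × 0.55 × 0.5 × 0.85 = 0.023375
P(wheat | x) = 0.023375 / 0.026975 ≈ 0.867

0.867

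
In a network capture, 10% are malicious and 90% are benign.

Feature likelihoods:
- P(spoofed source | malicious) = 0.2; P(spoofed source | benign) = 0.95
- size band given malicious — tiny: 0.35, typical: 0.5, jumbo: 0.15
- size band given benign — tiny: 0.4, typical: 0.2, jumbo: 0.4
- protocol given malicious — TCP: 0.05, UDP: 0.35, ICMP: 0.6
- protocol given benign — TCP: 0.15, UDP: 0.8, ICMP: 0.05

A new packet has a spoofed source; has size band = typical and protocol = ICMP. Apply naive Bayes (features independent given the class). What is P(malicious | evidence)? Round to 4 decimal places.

0.4124

malicious: 0.1 × 0.2 × 0.5 × 0.6 = 0.006
benign: 0.9 × 0.95 × 0.2 × 0.05 = 0.00855
P(malicious | x) = 0.006 / 0.01455 ≈ 0.4124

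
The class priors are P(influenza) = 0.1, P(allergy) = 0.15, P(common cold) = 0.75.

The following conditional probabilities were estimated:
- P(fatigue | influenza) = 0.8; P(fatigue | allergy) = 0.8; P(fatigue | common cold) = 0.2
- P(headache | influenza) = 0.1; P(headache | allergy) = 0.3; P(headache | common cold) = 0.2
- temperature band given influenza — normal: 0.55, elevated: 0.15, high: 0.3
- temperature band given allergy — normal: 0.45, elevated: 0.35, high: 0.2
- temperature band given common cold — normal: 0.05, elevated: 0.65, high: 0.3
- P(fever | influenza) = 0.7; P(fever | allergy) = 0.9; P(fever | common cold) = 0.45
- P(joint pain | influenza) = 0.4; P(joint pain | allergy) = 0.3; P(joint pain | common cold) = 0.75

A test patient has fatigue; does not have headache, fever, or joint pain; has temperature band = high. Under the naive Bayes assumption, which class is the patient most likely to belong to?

influenza: 0.1 × 0.8 × (1−0.1) × 0.3 × (1−0.7) × (1−0.4) = 0.003888
allergy: 0.15 × 0.8 × (1−0.3) × 0.2 × (1−0.9) × (1−0.3) = 0.001176
common cold: 0.75 × 0.2 × (1−0.2) × 0.3 × (1−0.45) × (1−0.75) = 0.00495
Highest score → common cold.

common cold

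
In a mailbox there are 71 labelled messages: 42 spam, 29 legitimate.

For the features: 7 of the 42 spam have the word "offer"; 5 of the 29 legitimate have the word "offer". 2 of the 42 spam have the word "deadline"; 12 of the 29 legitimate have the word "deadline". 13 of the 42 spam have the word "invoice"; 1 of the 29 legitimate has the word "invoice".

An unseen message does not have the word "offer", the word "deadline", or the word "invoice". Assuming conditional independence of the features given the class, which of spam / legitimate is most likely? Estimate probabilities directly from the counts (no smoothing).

spam: (42/71) × (35/42) × (40/42) × (29/42) ≈ 0.324167
legitimate: (29/71) × (24/29) × (17/29) × (28/29) ≈ 0.191322
Highest score → spam.

spam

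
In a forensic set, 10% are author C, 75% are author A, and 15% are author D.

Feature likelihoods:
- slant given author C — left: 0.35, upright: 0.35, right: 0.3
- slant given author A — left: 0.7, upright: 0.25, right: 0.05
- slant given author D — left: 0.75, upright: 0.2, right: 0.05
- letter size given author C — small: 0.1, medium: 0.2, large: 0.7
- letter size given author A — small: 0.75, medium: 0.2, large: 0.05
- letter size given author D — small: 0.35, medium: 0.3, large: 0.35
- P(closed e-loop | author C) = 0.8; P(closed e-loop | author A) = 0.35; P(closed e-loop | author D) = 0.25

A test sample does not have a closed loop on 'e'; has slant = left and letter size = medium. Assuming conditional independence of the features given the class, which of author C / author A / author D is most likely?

author A

author C: 0.1 × 0.35 × 0.2 × (1−0.8) = 0.0014
author A: 0.75 × 0.7 × 0.2 × (1−0.35) = 0.06825
author D: 0.15 × 0.75 × 0.3 × (1−0.25) = 0.0253125
Highest score → author A.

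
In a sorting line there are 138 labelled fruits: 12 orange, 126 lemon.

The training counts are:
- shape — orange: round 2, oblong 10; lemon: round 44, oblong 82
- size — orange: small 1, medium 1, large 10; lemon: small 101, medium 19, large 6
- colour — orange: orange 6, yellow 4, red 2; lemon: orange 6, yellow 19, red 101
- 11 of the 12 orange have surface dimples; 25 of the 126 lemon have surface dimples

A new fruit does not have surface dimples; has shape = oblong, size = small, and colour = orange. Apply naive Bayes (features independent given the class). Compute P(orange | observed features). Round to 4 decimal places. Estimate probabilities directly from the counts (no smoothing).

orange: (12/138) × (10/12) × (1/12) × (6/12) × (1/12) ≈ 0.00025161
lemon: (126/138) × (82/126) × (101/126) × (6/126) × (101/126) ≈ 0.018181
P(orange | x) = 0.00025161 / 0.01843261 ≈ 0.0137

0.0137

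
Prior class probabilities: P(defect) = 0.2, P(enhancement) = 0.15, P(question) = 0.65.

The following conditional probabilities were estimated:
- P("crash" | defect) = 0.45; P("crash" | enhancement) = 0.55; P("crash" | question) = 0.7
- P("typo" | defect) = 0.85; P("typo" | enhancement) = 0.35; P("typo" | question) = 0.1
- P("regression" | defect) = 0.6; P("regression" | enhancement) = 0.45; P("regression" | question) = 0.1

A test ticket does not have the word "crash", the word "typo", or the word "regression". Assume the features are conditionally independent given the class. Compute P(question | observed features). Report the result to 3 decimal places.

0.837

defect: 0.2 × (1−0.45) × (1−0.85) × (1−0.6) = 0.0066
enhancement: 0.15 × (1−0.55) × (1−0.35) × (1−0.45) = 0.02413125
question: 0.65 × (1−0.7) × (1−0.1) × (1−0.1) = 0.15795
P(question | x) = 0.15795 / 0.18868125 ≈ 0.837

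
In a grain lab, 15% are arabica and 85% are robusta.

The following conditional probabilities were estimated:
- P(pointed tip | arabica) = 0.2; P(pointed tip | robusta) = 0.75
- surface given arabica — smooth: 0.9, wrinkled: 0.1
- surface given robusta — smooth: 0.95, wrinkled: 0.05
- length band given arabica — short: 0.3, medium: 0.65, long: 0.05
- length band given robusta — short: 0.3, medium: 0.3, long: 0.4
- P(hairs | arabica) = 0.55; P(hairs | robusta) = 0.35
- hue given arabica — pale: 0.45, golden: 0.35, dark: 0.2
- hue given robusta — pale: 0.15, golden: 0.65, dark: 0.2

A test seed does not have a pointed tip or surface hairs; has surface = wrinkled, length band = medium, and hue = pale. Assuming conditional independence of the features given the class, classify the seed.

arabica

arabica: 0.15 × (1−0.2) × 0.1 × 0.65 × (1−0.55) × 0.45 = 0.0015795
robusta: 0.85 × (1−0.75) × 0.05 × 0.3 × (1−0.35) × 0.15 = 0.00031078125
Highest score → arabica.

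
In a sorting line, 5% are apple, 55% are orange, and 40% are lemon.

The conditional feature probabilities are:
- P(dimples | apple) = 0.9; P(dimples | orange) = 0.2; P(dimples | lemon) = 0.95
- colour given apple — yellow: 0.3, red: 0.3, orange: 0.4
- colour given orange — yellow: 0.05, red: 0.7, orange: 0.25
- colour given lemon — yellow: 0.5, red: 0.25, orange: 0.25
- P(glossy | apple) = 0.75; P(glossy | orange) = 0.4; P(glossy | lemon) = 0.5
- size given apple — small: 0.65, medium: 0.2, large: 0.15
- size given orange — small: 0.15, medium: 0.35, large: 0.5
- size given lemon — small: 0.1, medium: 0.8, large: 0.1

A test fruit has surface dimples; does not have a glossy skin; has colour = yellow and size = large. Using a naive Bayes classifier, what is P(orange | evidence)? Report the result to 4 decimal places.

0.1416

apple: 0.05 × 0.9 × 0.3 × (1−0.75) × 0.15 = 0.00050625
orange: 0.55 × 0.2 × 0.05 × (1−0.4) × 0.5 = 0.00165
lemon: 0.4 × 0.95 × 0.5 × (1−0.5) × 0.1 = 0.0095
P(orange | x) = 0.00165 / 0.01165625 ≈ 0.1416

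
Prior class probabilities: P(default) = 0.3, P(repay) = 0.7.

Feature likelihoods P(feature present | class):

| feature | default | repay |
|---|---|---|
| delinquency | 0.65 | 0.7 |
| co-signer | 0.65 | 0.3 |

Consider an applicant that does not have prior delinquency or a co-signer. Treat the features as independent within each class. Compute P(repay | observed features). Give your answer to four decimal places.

0.8000

default: 0.3 × (1−0.65) × (1−0.65) = 0.03675
repay: 0.7 × (1−0.7) × (1−0.3) = 0.147
P(repay | x) = 0.147 / 0.18375 ≈ 0.8000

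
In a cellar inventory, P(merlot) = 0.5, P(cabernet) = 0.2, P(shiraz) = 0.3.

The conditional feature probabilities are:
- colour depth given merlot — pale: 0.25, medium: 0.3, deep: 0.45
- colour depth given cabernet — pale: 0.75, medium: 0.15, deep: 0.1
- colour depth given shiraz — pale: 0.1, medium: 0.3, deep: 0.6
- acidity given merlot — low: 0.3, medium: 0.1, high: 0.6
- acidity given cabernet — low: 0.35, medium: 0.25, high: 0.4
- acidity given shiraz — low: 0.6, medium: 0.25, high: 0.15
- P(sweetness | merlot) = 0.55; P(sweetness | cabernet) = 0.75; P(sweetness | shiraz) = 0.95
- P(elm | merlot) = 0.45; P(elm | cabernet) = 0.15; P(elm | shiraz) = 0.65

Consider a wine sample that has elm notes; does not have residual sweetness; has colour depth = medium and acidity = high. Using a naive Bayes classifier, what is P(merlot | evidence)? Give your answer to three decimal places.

0.954

merlot: 0.5 × 0.3 × 0.6 × (1−0.55) × 0.45 = 0.018225
cabernet: 0.2 × 0.15 × 0.4 × (1−0.75) × 0.15 = 0.00045
shiraz: 0.3 × 0.3 × 0.15 × (1−0.95) × 0.65 = 0.00043875
P(merlot | x) = 0.018225 / 0.01911375 ≈ 0.954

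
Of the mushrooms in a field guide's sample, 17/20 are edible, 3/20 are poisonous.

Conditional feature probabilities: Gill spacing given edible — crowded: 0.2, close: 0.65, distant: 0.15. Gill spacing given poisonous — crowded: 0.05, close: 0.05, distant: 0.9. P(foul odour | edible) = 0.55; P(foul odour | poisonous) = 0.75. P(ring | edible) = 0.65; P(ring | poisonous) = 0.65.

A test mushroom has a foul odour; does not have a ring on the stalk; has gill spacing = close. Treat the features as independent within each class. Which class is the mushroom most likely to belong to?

edible

edible: 0.85 × 0.65 × 0.55 × (1−0.65) = 0.10635625
poisonous: 0.15 × 0.05 × 0.75 × (1−0.65) = 0.00196875
Highest score → edible.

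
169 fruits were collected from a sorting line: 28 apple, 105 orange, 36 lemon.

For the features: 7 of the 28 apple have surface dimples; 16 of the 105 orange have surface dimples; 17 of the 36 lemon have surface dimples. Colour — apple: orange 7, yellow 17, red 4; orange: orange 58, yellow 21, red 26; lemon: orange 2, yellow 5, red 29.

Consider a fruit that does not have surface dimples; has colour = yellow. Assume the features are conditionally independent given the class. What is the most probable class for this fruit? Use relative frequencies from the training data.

orange

apple: (28/169) × (21/28) × (17/28) ≈ 0.0754438
orange: (105/169) × (89/105) × (21/105) ≈ 0.105325
lemon: (36/169) × (19/36) × (5/36) ≈ 0.0156147
Highest score → orange.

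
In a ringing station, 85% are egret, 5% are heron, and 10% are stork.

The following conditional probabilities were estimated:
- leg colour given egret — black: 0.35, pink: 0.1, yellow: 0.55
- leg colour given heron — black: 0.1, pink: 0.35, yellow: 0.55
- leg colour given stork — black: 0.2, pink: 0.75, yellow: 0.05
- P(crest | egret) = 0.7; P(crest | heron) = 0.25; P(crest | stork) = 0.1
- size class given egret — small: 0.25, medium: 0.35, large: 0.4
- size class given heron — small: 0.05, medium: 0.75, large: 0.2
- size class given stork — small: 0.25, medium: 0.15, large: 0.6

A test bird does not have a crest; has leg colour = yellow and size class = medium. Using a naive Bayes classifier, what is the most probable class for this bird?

egret

egret: 0.85 × 0.55 × (1−0.7) × 0.35 = 0.0490875
heron: 0.05 × 0.55 × (1−0.25) × 0.75 = 0.01546875
stork: 0.1 × 0.05 × (1−0.1) × 0.15 = 0.000675
Highest score → egret.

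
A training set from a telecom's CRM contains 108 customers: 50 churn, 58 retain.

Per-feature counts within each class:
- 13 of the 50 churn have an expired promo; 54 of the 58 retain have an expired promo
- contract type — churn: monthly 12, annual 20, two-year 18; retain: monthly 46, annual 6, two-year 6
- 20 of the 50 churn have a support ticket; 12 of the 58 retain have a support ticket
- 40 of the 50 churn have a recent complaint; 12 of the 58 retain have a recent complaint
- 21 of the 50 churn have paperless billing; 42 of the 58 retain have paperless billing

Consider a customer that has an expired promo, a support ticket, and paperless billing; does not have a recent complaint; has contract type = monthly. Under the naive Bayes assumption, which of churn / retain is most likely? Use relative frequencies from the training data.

retain

churn: (50/108) × (13/50) × (12/50) × (20/50) × (10/50) × (21/50) ≈ 0.000970667
retain: (58/108) × (54/58) × (46/58) × (12/58) × (46/58) × (42/58) ≈ 0.0471199
Highest score → retain.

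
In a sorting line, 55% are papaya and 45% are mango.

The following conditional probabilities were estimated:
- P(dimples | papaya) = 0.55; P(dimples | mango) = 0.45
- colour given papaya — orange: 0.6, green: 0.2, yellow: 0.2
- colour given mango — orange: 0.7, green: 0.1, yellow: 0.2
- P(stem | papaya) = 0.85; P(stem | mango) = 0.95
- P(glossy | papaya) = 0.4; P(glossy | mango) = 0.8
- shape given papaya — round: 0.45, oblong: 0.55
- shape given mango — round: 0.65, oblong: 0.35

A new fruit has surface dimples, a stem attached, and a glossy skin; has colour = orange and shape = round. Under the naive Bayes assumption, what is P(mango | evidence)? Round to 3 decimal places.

papaya: 0.55 × 0.55 × 0.6 × 0.85 × 0.4 × 0.45 = 0.0277695
mango: 0.45 × 0.45 × 0.7 × 0.95 × 0.8 × 0.65 = 0.0700245
P(mango | x) = 0.0700245 / 0.097794 ≈ 0.716

0.716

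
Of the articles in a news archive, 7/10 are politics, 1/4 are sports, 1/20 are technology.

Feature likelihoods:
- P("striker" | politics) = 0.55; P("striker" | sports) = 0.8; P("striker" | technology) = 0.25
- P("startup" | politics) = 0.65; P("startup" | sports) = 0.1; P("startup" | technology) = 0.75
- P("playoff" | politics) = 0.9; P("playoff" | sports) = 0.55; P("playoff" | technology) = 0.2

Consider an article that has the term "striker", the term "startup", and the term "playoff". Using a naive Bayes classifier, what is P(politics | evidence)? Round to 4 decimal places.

politics: 0.7 × 0.55 × 0.65 × 0.9 = 0.225225
sports: 0.25 × 0.8 × 0.1 × 0.55 = 0.011
technology: 0.05 × 0.25 × 0.75 × 0.2 = 0.001875
P(politics | x) = 0.225225 / 0.2381 ≈ 0.9459

0.9459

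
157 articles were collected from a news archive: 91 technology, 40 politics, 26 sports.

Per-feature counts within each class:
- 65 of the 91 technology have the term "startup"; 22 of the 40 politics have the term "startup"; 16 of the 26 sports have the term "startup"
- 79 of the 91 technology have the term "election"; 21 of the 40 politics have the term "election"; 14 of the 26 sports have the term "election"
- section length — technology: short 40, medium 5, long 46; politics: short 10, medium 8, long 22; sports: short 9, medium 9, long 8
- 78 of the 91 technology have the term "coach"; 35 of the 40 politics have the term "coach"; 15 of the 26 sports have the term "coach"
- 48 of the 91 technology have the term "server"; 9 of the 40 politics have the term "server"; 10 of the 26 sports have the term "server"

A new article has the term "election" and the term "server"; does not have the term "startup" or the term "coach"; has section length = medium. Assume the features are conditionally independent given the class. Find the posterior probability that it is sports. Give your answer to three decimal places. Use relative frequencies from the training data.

0.674

technology: (91/157) × (26/91) × (79/91) × (5/91) × (13/91) × (48/91) ≈ 0.000595237
politics: (40/157) × (18/40) × (21/40) × (8/40) × (5/40) × (9/40) ≈ 0.000338575
sports: (26/157) × (10/26) × (14/26) × (9/26) × (11/26) × (10/26) ≈ 0.00193184
P(sports | x) = 0.00193184 / 0.002865652 ≈ 0.674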